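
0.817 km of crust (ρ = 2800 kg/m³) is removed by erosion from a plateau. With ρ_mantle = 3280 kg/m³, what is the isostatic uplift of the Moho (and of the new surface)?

Unloading: uplift u = e ρ_c/ρ_m = 0.817 km × 2800/3280 = 0.697 km.

0.697 km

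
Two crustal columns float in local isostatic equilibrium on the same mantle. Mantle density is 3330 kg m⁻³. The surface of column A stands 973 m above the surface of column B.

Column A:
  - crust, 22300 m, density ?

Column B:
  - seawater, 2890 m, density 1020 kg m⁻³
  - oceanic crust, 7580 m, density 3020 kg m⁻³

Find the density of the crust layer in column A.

Take the compensation level at the base of the deeper column (depth z_c below the surface of column A) and equate Σ ρ_i t_i down to z_c; mantle fills any gap and the z_c terms cancel.
Column A: 22300×ρ + (z_c − 22300)×3330
Column B: 973×0 + 2890×1020 + 7580×3020 + (z_c − 973 − 10470)×3330
The z_c×3330 term appears on both sides and cancels. Collect the known terms of each column as K = Σ(ρt)_known − 3330 × (depth of known layers): K_A = 0 − 3330×22300 = −74259000; K_B = 25839400 − 3330×(973 + 10470) = −12265790.
Balance: K_A + 22300×ρ = K_B, so ρ = (K_B − K_A)/22300 = 61993200/22300 = 2780 kg m⁻³.

2780 kg m⁻³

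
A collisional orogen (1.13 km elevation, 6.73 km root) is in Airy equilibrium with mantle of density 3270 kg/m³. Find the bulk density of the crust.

ρ_c h = (ρ_m − ρ_c) r → ρ_c (h + r) = ρ_m r → ρ_c = ρ_m r / (h + r).
ρ_c = 3270 × 6.73 km / (1.13 km + 6.73 km) = 2800 kg/m³.

2800 kg/m³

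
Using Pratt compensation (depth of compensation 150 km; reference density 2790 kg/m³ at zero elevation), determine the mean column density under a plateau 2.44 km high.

Pratt balance: ρ_ref D = ρ (D + h).
ρ = ρ_ref D/(D + h) = 2790 × 150 km/(150 km + 2.44 km) = 2750 kg/m³.

2750 kg/m³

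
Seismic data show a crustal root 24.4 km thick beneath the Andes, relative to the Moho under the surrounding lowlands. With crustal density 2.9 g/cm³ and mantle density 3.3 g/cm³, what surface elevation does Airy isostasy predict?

3.37 km

For local isostatic compensation: ρ_c h = (ρ_m − ρ_c) r.
h = r (ρ_m − ρ_c) / ρ_c = 24.4 km × (3.3 − 2.9) / 2.9 = 3.37 km.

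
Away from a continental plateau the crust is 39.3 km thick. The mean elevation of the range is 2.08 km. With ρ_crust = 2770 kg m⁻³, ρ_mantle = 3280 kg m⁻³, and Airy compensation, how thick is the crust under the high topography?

52.7 km

Root depth r = h ρ_c / (ρ_m − ρ_c) = 2.08 km × 2770 / 510 = 11.3 km.
Total thickness = T + h + r = 39.3 km + 2.08 km + 11.3 km = 52.7 km.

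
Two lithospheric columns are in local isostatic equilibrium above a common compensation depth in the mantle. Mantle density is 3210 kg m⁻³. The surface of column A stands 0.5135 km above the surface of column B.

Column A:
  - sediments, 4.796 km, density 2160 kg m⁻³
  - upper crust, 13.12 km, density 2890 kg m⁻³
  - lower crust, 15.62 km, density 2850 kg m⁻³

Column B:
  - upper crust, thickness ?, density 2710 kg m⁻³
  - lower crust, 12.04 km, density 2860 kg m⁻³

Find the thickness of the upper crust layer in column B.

Take the compensation level at the base of the deeper column (depth z_c below the surface of column A) and equate Σ ρ_i t_i down to z_c; mantle fills any gap and the z_c terms cancel.
Column A: 4.796×2160 + 13.12×2890 + 15.62×2850 + (z_c − 33.536)×3210
Column B: 0.5135×0 + x×2710 + 12.04×2860 + (z_c − 0.5135 − 12.04 − x)×3210
The z_c×3210 term appears on both sides and cancels. Collect the known terms of each column as K = Σ(ρt)_known − 3210 × (depth of known layers): K_A = 92793.16 − 3210×33.536 = −14857.4; K_B = 34434.4 − 3210×(0.5135 + 12.04) = −5862.335.
Balance: K_A = K_B − x×(3210 − 2710), so x = (K_B − K_A)/(3210 − 2710) = 8995.07/500 = 18 km.

18 km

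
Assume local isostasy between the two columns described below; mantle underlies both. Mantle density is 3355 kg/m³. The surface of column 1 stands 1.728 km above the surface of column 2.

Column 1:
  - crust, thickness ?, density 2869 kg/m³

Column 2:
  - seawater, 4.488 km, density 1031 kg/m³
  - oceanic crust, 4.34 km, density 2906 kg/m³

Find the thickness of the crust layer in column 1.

37.4 km

Take the compensation level at the base of the deeper column (depth z_c below the surface of column 1) and equate Σ ρ_i t_i down to z_c; mantle fills any gap and the z_c terms cancel.
Column 1: x×2869 + (z_c − 0 − x)×3355
Column 2: 1.728×0 + 4.488×1031 + 4.34×2906 + (z_c − 1.728 − 8.828)×3355
The z_c×3355 term appears on both sides and cancels. Collect the known terms of each column as K = Σ(ρt)_known − 3355 × (depth of known layers): K_1 = 0 − 3355×0 = 0; K_2 = 17239.168 − 3355×(1.728 + 8.828) = −18176.212.
Balance: K_1 − x×(3355 − 2869) = K_2, so x = (K_1 − K_2)/(3355 − 2869) = 18176.2/486 = 37.4 km.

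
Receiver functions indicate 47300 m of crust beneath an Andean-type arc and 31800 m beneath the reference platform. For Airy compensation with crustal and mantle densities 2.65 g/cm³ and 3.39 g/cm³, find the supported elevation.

Excess crust Δ = 47300 m − 31800 m = 15500 m, split between elevation h and root r with h + r = Δ.
Airy balance ρ_c h = (ρ_m − ρ_c) r gives r = h ρ_c/(ρ_m − ρ_c), so h (1 + ρ_c/(ρ_m − ρ_c)) = Δ, i.e. h = Δ (ρ_m − ρ_c)/ρ_m.
h = 15500 m × 0.74/3.39 = 3380 m.

3380 m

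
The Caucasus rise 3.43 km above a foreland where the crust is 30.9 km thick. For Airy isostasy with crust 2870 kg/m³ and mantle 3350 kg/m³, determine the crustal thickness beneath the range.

54.8 km

Root depth r = h ρ_c / (ρ_m − ρ_c) = 3.43 km × 2870 / 480 = 20.51 km.
Total thickness = T + h + r = 30.9 km + 3.43 km + 20.51 km = 54.8 km.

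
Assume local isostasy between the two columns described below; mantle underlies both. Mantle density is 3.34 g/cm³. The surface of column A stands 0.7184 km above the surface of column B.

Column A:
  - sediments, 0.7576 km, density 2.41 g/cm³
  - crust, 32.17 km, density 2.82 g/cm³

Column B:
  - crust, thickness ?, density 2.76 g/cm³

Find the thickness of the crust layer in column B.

25.9 km

Take the compensation level at the base of the deeper column (depth z_c below the surface of column A) and equate Σ ρ_i t_i down to z_c; mantle fills any gap and the z_c terms cancel.
Column A: 0.7576×2.41 + 32.17×2.82 + (z_c − 32.9276)×3.34
Column B: 0.7184×0 + x×2.76 + (z_c − 0.7184 − 0 − x)×3.34
The z_c×3.34 term appears on both sides and cancels. Collect the known terms of each column as K = Σ(ρt)_known − 3.34 × (depth of known layers): K_A = 92.545216 − 3.34×32.9276 = −17.432968; K_B = 0 − 3.34×(0.7184 + 0) = −2.399456.
Balance: K_A = K_B − x×(3.34 − 2.76), so x = (K_B − K_A)/(3.34 − 2.76) = 15.0335/0.58 = 25.9 km.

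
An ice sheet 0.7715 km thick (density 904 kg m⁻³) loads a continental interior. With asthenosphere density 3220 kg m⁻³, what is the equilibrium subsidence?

0.217 km

In Airy isostatic equilibrium: the ice load ρ_ice t is balanced by mantle displaced below, ρ_m s.
s = t ρ_ice / ρ_m = 0.7715 km × 904/3220 = 0.217 km.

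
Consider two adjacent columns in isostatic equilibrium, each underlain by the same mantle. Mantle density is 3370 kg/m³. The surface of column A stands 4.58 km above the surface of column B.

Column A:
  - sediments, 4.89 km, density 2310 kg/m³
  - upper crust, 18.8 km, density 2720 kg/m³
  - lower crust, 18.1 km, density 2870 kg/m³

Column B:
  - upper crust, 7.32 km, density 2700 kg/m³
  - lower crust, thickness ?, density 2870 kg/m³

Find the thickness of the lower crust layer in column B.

12.2 km

Take the compensation level at the base of the deeper column (depth z_c below the surface of column A) and equate Σ ρ_i t_i down to z_c; mantle fills any gap and the z_c terms cancel.
Column A: 4.89×2310 + 18.8×2720 + 18.1×2870 + (z_c − 41.79)×3370
Column B: 4.58×0 + 7.32×2700 + x×2870 + (z_c − 4.58 − 7.32 − x)×3370
The z_c×3370 term appears on both sides and cancels. Collect the known terms of each column as K = Σ(ρt)_known − 3370 × (depth of known layers): K_A = 114378.9 − 3370×41.79 = −26453.4; K_B = 19764 − 3370×(4.58 + 7.32) = −20339.
Balance: K_A = K_B − x×(3370 − 2870), so x = (K_B − K_A)/(3370 − 2870) = 6114.4/500 = 12.2 km.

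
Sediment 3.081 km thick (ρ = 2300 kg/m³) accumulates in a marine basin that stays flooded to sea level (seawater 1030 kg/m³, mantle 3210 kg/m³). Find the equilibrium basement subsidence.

Submarine loading: the sediment displaces seawater, and the subsidence is in turn flooded, so s (ρ_m − ρ_w) = t (ρ_sed − ρ_w).
s = 3.081 km × (2300 − 1030) / (3210 − 1030) = 1.79 km.

1.79 km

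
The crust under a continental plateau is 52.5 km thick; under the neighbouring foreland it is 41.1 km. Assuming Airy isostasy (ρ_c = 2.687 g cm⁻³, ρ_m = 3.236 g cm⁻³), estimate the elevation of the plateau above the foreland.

1.93 km

Excess crust Δ = 52.5 km − 41.1 km = 11.4 km, split between elevation h and root r with h + r = Δ.
Airy balance ρ_c h = (ρ_m − ρ_c) r gives r = h ρ_c/(ρ_m − ρ_c), so h (1 + ρ_c/(ρ_m − ρ_c)) = Δ, i.e. h = Δ (ρ_m − ρ_c)/ρ_m.
h = 11.4 km × 0.549/3.236 = 1.93 km.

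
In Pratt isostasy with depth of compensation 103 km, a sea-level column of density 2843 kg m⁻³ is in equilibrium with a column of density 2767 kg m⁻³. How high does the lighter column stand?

ρ_ref D = ρ (D + h) → h = D (ρ_ref − ρ)/ρ.
h = 103 km × (2843 − 2767)/2767 = 2.83 km.

2.83 km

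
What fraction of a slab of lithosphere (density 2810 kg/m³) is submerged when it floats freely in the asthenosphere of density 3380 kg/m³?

0.831

Submerged fraction = ρ_obj/ρ_fluid = 2810/3380 = 0.831.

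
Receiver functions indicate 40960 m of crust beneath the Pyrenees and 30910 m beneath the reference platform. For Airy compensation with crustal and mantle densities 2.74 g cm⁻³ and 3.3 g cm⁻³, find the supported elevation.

Excess crust Δ = 40960 m − 30910 m = 10050 m, split between elevation h and root r with h + r = Δ.
Airy balance ρ_c h = (ρ_m − ρ_c) r gives r = h ρ_c/(ρ_m − ρ_c), so h (1 + ρ_c/(ρ_m − ρ_c)) = Δ, i.e. h = Δ (ρ_m − ρ_c)/ρ_m.
h = 10050 m × 0.56/3.3 = 1710 m.

1710 m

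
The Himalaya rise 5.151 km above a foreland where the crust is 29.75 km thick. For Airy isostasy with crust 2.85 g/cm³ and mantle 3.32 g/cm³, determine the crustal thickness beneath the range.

Root depth r = h ρ_c / (ρ_m − ρ_c) = 5.151 km × 2.85 / 0.47 = 31.23 km.
Total thickness = T + h + r = 29.75 km + 5.151 km + 31.23 km = 66.1 km.

66.1 km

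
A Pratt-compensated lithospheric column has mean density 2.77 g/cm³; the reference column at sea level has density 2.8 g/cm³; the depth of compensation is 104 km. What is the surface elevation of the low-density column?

ρ_ref D = ρ (D + h) → h = D (ρ_ref − ρ)/ρ.
h = 104 km × (2.8 − 2.77)/2.77 = 1.13 km.

1.13 km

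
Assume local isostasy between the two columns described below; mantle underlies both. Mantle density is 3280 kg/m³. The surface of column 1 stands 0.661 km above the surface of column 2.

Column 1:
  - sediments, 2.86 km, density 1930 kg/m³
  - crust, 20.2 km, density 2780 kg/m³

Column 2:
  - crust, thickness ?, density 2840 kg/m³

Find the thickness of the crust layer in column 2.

26.8 km

Take the compensation level at the base of the deeper column (depth z_c below the surface of column 1) and equate Σ ρ_i t_i down to z_c; mantle fills any gap and the z_c terms cancel.
Column 1: 2.86×1930 + 20.2×2780 + (z_c − 23.06)×3280
Column 2: 0.661×0 + x×2840 + (z_c − 0.661 − 0 − x)×3280
The z_c×3280 term appears on both sides and cancels. Collect the known terms of each column as K = Σ(ρt)_known − 3280 × (depth of known layers): K_1 = 61675.8 − 3280×23.06 = −13961; K_2 = 0 − 3280×(0.661 + 0) = −2168.08.
Balance: K_1 = K_2 − x×(3280 − 2840), so x = (K_2 − K_1)/(3280 − 2840) = 11792.9/440 = 26.8 km.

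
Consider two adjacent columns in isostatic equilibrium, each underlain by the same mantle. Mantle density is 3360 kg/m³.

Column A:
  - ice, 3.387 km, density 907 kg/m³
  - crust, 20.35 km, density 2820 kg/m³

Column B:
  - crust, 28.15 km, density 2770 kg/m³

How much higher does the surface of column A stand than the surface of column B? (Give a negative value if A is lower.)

For any compensation level in the mantle, the mantle terms cancel and isostasy reduces to e = (Σt_A − Σt_B) − (Σ(ρt)_A − Σ(ρt)_B) / ρ_m.
Σt_A = 23.737 km; Σt_B = 28.15 km; Σ(ρt)_A = 60459.009; Σ(ρt)_B = 77975.5 (in km·kg/m³).
e = (23.737 − 28.15) − (60459.009 − 77975.5) / 3360 = 0.8 km.

0.8 km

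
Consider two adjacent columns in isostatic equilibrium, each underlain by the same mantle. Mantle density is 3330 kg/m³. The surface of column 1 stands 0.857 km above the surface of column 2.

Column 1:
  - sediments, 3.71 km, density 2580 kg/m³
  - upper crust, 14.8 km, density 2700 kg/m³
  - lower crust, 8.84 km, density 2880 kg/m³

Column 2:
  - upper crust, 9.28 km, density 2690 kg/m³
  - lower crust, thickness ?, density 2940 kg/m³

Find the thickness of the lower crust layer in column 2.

18.7 km

Take the compensation level at the base of the deeper column (depth z_c below the surface of column 1) and equate Σ ρ_i t_i down to z_c; mantle fills any gap and the z_c terms cancel.
Column 1: 3.71×2580 + 14.8×2700 + 8.84×2880 + (z_c − 27.35)×3330
Column 2: 0.857×0 + 9.28×2690 + x×2940 + (z_c − 0.857 − 9.28 − x)×3330
The z_c×3330 term appears on both sides and cancels. Collect the known terms of each column as K = Σ(ρt)_known − 3330 × (depth of known layers): K_1 = 74991 − 3330×27.35 = −16084.5; K_2 = 24963.2 − 3330×(0.857 + 9.28) = −8793.01.
Balance: K_1 = K_2 − x×(3330 − 2940), so x = (K_2 − K_1)/(3330 − 2940) = 7291.49/390 = 18.7 km.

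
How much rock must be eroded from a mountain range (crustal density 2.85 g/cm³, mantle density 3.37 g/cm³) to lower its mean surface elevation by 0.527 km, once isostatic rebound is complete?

Net drop Δ = e − u = e − e ρ_c/ρ_m = e (ρ_m − ρ_c)/ρ_m.
e = Δ ρ_m/(ρ_m − ρ_c) = 0.527 km × 3.37/0.52 = 3.42 km.

3.42 km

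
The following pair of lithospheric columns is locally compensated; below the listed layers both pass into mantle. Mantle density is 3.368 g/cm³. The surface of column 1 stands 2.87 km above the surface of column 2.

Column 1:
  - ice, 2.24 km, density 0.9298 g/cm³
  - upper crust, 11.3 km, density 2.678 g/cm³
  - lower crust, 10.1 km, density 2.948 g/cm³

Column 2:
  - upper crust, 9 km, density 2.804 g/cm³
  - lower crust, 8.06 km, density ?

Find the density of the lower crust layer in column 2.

Take the compensation level at the base of the deeper column (depth z_c below the surface of column 1) and equate Σ ρ_i t_i down to z_c; mantle fills any gap and the z_c terms cancel.
Column 1: 2.24×0.9298 + 11.3×2.678 + 10.1×2.948 + (z_c − 23.64)×3.368
Column 2: 2.87×0 + 9×2.804 + 8.06×ρ + (z_c − 2.87 − 17.06)×3.368
The z_c×3.368 term appears on both sides and cancels. Collect the known terms of each column as K = Σ(ρt)_known − 3.368 × (depth of known layers): K_1 = 62.118952 − 3.368×23.64 = −17.500568; K_2 = 25.236 − 3.368×(2.87 + 17.06) = −41.88824.
Balance: K_1 = K_2 + 8.06×ρ, so ρ = (K_1 − K_2)/8.06 = 24.3877/8.06 = 3.03 g/cm³.

3.03 g/cm³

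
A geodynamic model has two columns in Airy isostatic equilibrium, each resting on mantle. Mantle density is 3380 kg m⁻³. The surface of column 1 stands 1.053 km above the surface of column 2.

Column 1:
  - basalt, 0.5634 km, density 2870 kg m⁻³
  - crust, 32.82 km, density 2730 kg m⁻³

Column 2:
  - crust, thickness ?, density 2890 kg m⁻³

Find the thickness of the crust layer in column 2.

36.9 km

Take the compensation level at the base of the deeper column (depth z_c below the surface of column 1) and equate Σ ρ_i t_i down to z_c; mantle fills any gap and the z_c terms cancel.
Column 1: 0.5634×2870 + 32.82×2730 + (z_c − 33.3834)×3380
Column 2: 1.053×0 + x×2890 + (z_c − 1.053 − 0 − x)×3380
The z_c×3380 term appears on both sides and cancels. Collect the known terms of each column as K = Σ(ρt)_known − 3380 × (depth of known layers): K_1 = 91215.558 − 3380×33.3834 = −21620.334; K_2 = 0 − 3380×(1.053 + 0) = −3559.14.
Balance: K_1 = K_2 − x×(3380 − 2890), so x = (K_2 − K_1)/(3380 − 2890) = 18061.2/490 = 36.9 km.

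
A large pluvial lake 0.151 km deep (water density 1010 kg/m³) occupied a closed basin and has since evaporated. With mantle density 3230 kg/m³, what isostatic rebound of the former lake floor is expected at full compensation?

u = d ρ_w/ρ_m = 0.151 km × 1010/3230 = 0.0472 km.

0.0472 km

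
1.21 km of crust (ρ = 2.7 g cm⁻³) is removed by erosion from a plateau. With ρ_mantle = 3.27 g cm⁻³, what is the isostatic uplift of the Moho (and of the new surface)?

0.999 km

Unloading: uplift u = e ρ_c/ρ_m = 1.21 km × 2.7/3.27 = 0.999 km.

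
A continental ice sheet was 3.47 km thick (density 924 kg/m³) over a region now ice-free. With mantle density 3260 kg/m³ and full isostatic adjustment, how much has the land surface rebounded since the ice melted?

Removing the load lets mantle flow back in; uplift u satisfies ρ_ice t = ρ_m u.
u = t ρ_ice/ρ_m = 3.47 km × 924/3260 = 0.984 km.

0.984 km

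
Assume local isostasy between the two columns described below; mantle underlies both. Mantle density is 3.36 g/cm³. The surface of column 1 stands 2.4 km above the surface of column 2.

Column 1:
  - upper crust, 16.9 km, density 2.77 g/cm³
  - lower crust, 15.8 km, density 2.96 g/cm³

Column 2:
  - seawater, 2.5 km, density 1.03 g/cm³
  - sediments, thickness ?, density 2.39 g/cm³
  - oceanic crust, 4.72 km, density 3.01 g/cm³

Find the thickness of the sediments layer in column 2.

0.773 km

Take the compensation level at the base of the deeper column (depth z_c below the surface of column 1) and equate Σ ρ_i t_i down to z_c; mantle fills any gap and the z_c terms cancel.
Column 1: 16.9×2.77 + 15.8×2.96 + (z_c − 32.7)×3.36
Column 2: 2.4×0 + 2.5×1.03 + x×2.39 + 4.72×3.01 + (z_c − 2.4 − 7.22 − x)×3.36
The z_c×3.36 term appears on both sides and cancels. Collect the known terms of each column as K = Σ(ρt)_known − 3.36 × (depth of known layers): K_1 = 93.581 − 3.36×32.7 = −16.291; K_2 = 16.7822 − 3.36×(2.4 + 7.22) = −15.541.
Balance: K_1 = K_2 − x×(3.36 − 2.39), so x = (K_2 − K_1)/(3.36 − 2.39) = 0.75/0.97 = 0.773 km.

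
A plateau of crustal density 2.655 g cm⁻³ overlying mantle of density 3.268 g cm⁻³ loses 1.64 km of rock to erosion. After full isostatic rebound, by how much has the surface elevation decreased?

Rebound u = e ρ_c/ρ_m = 1.64 km × 2.655/3.268 = 1.332 km.
Net surface drop = e − u = 1.64 km − 1.332 km = e (ρ_m − ρ_c)/ρ_m = 0.308 km.

0.308 km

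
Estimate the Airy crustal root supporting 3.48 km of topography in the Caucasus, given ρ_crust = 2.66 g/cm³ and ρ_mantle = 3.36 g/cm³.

13.2 km

In Airy isostatic equilibrium: the weight of the topography is balanced by the buoyancy of the root, ρ_c h = (ρ_m − ρ_c) r.
r = h · ρ_c / (ρ_m − ρ_c) = 3.48 km × 2.66 / (3.36 − 2.66) = 13.2 km.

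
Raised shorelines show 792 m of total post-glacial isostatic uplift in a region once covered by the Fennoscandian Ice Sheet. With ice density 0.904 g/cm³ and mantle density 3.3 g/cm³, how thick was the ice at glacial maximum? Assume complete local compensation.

2890 m

u = t ρ_ice/ρ_m → t = u ρ_m/ρ_ice = 792 m × 3.3/0.904 = 2890 m.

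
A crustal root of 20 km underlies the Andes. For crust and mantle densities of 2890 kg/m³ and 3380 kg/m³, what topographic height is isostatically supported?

3.39 km

For local isostatic compensation: ρ_c h = (ρ_m − ρ_c) r.
h = r (ρ_m − ρ_c) / ρ_c = 20 km × (3380 − 2890) / 2890 = 3.39 km.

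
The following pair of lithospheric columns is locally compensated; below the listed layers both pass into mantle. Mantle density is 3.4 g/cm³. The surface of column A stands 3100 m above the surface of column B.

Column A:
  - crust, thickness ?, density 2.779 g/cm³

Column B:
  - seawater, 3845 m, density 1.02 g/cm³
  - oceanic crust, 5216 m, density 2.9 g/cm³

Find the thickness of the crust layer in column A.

Take the compensation level at the base of the deeper column (depth z_c below the surface of column A) and equate Σ ρ_i t_i down to z_c; mantle fills any gap and the z_c terms cancel.
Column A: x×2.779 + (z_c − 0 − x)×3.4
Column B: 3100×0 + 3845×1.02 + 5216×2.9 + (z_c − 3100 − 9061)×3.4
The z_c×3.4 term appears on both sides and cancels. Collect the known terms of each column as K = Σ(ρt)_known − 3.4 × (depth of known layers): K_A = 0 − 3.4×0 = 0; K_B = 19048.3 − 3.4×(3100 + 9061) = −22299.1.
Balance: K_A − x×(3.4 − 2.779) = K_B, so x = (K_A − K_B)/(3.4 − 2.779) = 22299.1/0.621 = 35900 m.

35900 m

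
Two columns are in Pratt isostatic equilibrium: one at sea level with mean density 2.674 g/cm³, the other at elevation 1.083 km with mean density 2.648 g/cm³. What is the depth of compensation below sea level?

110 km

ρ_ref D = ρ (D + h) → D (ρ_ref − ρ) = ρ h.
D = ρ h/(ρ_ref − ρ) = 2.648 × 1.083 km/(2.674 − 2.648) = 110 km.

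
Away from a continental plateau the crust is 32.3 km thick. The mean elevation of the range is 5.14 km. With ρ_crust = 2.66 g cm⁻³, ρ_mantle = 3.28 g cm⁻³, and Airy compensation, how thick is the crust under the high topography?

59.5 km

Root depth r = h ρ_c / (ρ_m − ρ_c) = 5.14 km × 2.66 / 0.62 = 22.05 km.
Total thickness = T + h + r = 32.3 km + 5.14 km + 22.05 km = 59.5 km.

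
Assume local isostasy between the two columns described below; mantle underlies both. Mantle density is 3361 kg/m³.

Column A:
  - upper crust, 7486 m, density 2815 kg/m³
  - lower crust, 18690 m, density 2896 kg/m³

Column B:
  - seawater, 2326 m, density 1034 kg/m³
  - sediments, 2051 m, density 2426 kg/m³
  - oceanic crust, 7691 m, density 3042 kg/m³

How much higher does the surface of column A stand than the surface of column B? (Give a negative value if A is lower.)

891 m

For any compensation level in the mantle, the mantle terms cancel and isostasy reduces to e = (Σt_A − Σt_B) − (Σ(ρt)_A − Σ(ρt)_B) / ρ_m.
Σt_A = 26176 m; Σt_B = 12068 m; Σ(ρt)_A = 75199330; Σ(ρt)_B = 30776832 (in m·kg/m³).
e = (26176 − 12068) − (75199330 − 30776832) / 3361 = 891 m.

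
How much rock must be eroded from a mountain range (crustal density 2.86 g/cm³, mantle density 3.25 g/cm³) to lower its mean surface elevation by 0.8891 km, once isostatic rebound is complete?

Net drop Δ = e − u = e − e ρ_c/ρ_m = e (ρ_m − ρ_c)/ρ_m.
e = Δ ρ_m/(ρ_m − ρ_c) = 0.8891 km × 3.25/0.39 = 7.41 km.

7.41 km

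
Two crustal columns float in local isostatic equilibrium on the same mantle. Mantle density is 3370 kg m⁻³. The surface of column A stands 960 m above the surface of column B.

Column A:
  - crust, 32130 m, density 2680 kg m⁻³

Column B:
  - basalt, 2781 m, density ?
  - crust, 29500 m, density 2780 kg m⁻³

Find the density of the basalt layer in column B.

2820 kg m⁻³

Take the compensation level at the base of the deeper column (depth z_c below the surface of column A) and equate Σ ρ_i t_i down to z_c; mantle fills any gap and the z_c terms cancel.
Column A: 32130×2680 + (z_c − 32130)×3370
Column B: 960×0 + 2781×ρ + 29500×2780 + (z_c − 960 − 32281)×3370
The z_c×3370 term appears on both sides and cancels. Collect the known terms of each column as K = Σ(ρt)_known − 3370 × (depth of known layers): K_A = 86108400 − 3370×32130 = −22169700; K_B = 82010000 − 3370×(960 + 32281) = −30012170.
Balance: K_A = K_B + 2781×ρ, so ρ = (K_A − K_B)/2781 = 7842470/2781 = 2820 kg m⁻³.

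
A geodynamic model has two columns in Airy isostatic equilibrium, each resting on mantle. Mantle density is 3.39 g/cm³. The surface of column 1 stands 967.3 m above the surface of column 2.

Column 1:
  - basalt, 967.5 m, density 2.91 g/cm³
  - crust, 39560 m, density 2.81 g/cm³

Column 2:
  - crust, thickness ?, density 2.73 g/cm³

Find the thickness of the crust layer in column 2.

Take the compensation level at the base of the deeper column (depth z_c below the surface of column 1) and equate Σ ρ_i t_i down to z_c; mantle fills any gap and the z_c terms cancel.
Column 1: 967.5×2.91 + 39560×2.81 + (z_c − 40527.5)×3.39
Column 2: 967.3×0 + x×2.73 + (z_c − 967.3 − 0 − x)×3.39
The z_c×3.39 term appears on both sides and cancels. Collect the known terms of each column as K = Σ(ρt)_known − 3.39 × (depth of known layers): K_1 = 113979.025 − 3.39×40527.5 = −23409.2; K_2 = 0 − 3.39×(967.3 + 0) = −3279.147.
Balance: K_1 = K_2 − x×(3.39 − 2.73), so x = (K_2 − K_1)/(3.39 − 2.73) = 20130.1/0.66 = 30500 m.

30500 m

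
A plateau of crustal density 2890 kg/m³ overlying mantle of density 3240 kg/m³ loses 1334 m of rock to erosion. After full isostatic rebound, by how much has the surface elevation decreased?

Rebound u = e ρ_c/ρ_m = 1334 m × 2890/3240 = 1190 m.
Net surface drop = e − u = 1334 m − 1190 m = e (ρ_m − ρ_c)/ρ_m = 144 m.

144 m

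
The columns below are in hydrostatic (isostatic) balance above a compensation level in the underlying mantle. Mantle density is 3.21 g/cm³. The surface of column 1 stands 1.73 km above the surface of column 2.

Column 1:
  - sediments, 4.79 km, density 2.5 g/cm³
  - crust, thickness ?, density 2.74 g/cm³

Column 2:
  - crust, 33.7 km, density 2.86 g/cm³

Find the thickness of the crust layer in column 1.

29.7 km

Take the compensation level at the base of the deeper column (depth z_c below the surface of column 1) and equate Σ ρ_i t_i down to z_c; mantle fills any gap and the z_c terms cancel.
Column 1: 4.79×2.5 + x×2.74 + (z_c − 4.79 − x)×3.21
Column 2: 1.73×0 + 33.7×2.86 + (z_c − 1.73 − 33.7)×3.21
The z_c×3.21 term appears on both sides and cancels. Collect the known terms of each column as K = Σ(ρt)_known − 3.21 × (depth of known layers): K_1 = 11.975 − 3.21×4.79 = −3.4009; K_2 = 96.382 − 3.21×(1.73 + 33.7) = −17.3483.
Balance: K_1 − x×(3.21 − 2.74) = K_2, so x = (K_1 − K_2)/(3.21 − 2.74) = 13.9474/0.47 = 29.7 km.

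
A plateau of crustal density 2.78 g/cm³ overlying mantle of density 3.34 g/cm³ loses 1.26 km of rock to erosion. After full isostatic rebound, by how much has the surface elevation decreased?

0.211 km

Rebound u = e ρ_c/ρ_m = 1.26 km × 2.78/3.34 = 1.049 km.
Net surface drop = e − u = 1.26 km − 1.049 km = e (ρ_m − ρ_c)/ρ_m = 0.211 km.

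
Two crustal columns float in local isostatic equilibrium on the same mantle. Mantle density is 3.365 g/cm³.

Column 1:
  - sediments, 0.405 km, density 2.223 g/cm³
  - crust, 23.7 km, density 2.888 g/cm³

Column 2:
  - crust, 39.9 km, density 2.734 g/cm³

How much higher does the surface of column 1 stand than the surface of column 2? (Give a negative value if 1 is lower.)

−3.98 km

For any compensation level in the mantle, the mantle terms cancel and isostasy reduces to e = (Σt_1 − Σt_2) − (Σ(ρt)_1 − Σ(ρt)_2) / ρ_m.
Σt_1 = 24.105 km; Σt_2 = 39.9 km; Σ(ρt)_1 = 69.345915; Σ(ρt)_2 = 109.0866 (in km·g/cm³).
e = (24.105 − 39.9) − (69.345915 − 109.0866) / 3.365 = −3.98 km.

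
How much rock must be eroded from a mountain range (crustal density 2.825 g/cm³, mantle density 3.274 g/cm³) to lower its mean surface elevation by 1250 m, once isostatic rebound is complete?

9110 m

Net drop Δ = e − u = e − e ρ_c/ρ_m = e (ρ_m − ρ_c)/ρ_m.
e = Δ ρ_m/(ρ_m − ρ_c) = 1250 m × 3.274/0.449 = 9110 m.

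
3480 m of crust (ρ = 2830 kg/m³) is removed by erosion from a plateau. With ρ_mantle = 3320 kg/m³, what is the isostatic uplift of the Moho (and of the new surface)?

2970 m

Unloading: uplift u = e ρ_c/ρ_m = 3480 m × 2830/3320 = 2970 m.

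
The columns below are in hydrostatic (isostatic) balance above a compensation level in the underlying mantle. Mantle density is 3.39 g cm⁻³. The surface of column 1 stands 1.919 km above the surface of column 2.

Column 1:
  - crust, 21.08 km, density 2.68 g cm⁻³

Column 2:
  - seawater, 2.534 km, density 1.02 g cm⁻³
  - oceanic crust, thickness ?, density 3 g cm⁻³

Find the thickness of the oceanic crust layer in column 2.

Take the compensation level at the base of the deeper column (depth z_c below the surface of column 1) and equate Σ ρ_i t_i down to z_c; mantle fills any gap and the z_c terms cancel.
Column 1: 21.08×2.68 + (z_c − 21.08)×3.39
Column 2: 1.919×0 + 2.534×1.02 + x×3 + (z_c − 1.919 − 2.534 − x)×3.39
The z_c×3.39 term appears on both sides and cancels. Collect the known terms of each column as K = Σ(ρt)_known − 3.39 × (depth of known layers): K_1 = 56.4944 − 3.39×21.08 = −14.9668; K_2 = 2.58468 − 3.39×(1.919 + 2.534) = −12.51099.
Balance: K_1 = K_2 − x×(3.39 − 3), so x = (K_2 − K_1)/(3.39 − 3) = 2.45581/0.39 = 6.3 km.

6.3 km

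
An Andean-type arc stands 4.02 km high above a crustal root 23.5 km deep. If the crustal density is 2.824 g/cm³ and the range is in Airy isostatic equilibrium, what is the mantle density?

3.31 g/cm³

Airy balance: ρ_c h = (ρ_m − ρ_c) r → ρ_m = ρ_c (1 + h/r).
ρ_m = 2.824 × (1 + 4.02 km/23.5 km) = 3.31 g/cm³.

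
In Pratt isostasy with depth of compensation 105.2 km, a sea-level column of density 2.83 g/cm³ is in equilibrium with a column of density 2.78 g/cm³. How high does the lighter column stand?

1.89 km

ρ_ref D = ρ (D + h) → h = D (ρ_ref − ρ)/ρ.
h = 105.2 km × (2.83 − 2.78)/2.78 = 1.89 km.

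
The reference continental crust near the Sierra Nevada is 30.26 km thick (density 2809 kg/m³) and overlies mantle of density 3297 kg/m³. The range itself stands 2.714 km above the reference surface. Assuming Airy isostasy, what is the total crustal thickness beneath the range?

Root depth r = h ρ_c / (ρ_m − ρ_c) = 2.714 km × 2809 / 488 = 15.62 km.
Total thickness = T + h + r = 30.26 km + 2.714 km + 15.62 km = 48.6 km.

48.6 km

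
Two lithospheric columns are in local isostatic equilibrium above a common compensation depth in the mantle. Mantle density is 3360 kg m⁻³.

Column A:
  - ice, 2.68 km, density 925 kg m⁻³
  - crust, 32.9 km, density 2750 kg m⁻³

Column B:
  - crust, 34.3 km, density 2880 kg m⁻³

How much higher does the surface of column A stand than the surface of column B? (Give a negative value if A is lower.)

For any compensation level in the mantle, the mantle terms cancel and isostasy reduces to e = (Σt_A − Σt_B) − (Σ(ρt)_A − Σ(ρt)_B) / ρ_m.
Σt_A = 35.58 km; Σt_B = 34.3 km; Σ(ρt)_A = 92954; Σ(ρt)_B = 98784 (in km·kg m⁻³).
e = (35.58 − 34.3) − (92954 − 98784) / 3360 = 3.02 km.

3.02 km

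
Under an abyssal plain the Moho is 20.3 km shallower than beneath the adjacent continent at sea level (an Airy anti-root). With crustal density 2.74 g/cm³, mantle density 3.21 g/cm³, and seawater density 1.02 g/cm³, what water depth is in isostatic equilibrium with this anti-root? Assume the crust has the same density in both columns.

Replacing a thickness d of crust by seawater at the top must be balanced by replacing crust with mantle at the base: d (ρ_c − ρ_w) = a (ρ_m − ρ_c).
d = a (ρ_m − ρ_c)/(ρ_c − ρ_w) = 20.3 km × 0.47/1.72 = 5.55 km.

5.55 km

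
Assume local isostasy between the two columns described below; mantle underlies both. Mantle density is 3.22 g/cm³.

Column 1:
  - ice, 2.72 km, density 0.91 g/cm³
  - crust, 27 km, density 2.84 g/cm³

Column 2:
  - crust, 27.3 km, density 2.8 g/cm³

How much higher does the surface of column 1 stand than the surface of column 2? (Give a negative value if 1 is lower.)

For any compensation level in the mantle, the mantle terms cancel and isostasy reduces to e = (Σt_1 − Σt_2) − (Σ(ρt)_1 − Σ(ρt)_2) / ρ_m.
Σt_1 = 29.72 km; Σt_2 = 27.3 km; Σ(ρt)_1 = 79.1552; Σ(ρt)_2 = 76.44 (in km·g/cm³).
e = (29.72 − 27.3) − (79.1552 − 76.44) / 3.22 = 1.58 km.

1.58 km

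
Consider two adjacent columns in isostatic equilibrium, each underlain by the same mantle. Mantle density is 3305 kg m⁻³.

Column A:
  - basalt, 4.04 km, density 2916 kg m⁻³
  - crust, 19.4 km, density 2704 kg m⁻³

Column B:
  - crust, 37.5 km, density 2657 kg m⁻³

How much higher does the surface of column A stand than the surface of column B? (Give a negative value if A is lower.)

−3.35 km

For any compensation level in the mantle, the mantle terms cancel and isostasy reduces to e = (Σt_A − Σt_B) − (Σ(ρt)_A − Σ(ρt)_B) / ρ_m.
Σt_A = 23.44 km; Σt_B = 37.5 km; Σ(ρt)_A = 64238.24; Σ(ρt)_B = 99637.5 (in km·kg m⁻³).
e = (23.44 − 37.5) − (64238.24 − 99637.5) / 3305 = −3.35 km.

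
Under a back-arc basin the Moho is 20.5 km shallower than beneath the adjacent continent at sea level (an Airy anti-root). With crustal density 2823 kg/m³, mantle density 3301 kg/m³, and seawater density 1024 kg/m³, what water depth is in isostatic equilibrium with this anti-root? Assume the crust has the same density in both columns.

5.45 km

Replacing a thickness d of crust by seawater at the top must be balanced by replacing crust with mantle at the base: d (ρ_c − ρ_w) = a (ρ_m − ρ_c).
d = a (ρ_m − ρ_c)/(ρ_c − ρ_w) = 20.5 km × 478/1799 = 5.45 km.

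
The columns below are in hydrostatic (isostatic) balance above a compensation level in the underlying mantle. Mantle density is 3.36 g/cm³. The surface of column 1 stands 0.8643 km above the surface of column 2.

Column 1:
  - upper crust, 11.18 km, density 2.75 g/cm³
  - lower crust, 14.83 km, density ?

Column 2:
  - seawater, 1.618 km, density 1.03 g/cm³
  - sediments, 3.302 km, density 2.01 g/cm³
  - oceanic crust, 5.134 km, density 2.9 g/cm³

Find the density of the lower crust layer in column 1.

2.91 g/cm³

Take the compensation level at the base of the deeper column (depth z_c below the surface of column 1) and equate Σ ρ_i t_i down to z_c; mantle fills any gap and the z_c terms cancel.
Column 1: 11.18×2.75 + 14.83×ρ + (z_c − 26.01)×3.36
Column 2: 0.8643×0 + 1.618×1.03 + 3.302×2.01 + 5.134×2.9 + (z_c − 0.8643 − 10.054)×3.36
The z_c×3.36 term appears on both sides and cancels. Collect the known terms of each column as K = Σ(ρt)_known − 3.36 × (depth of known layers): K_1 = 30.745 − 3.36×26.01 = −56.6486; K_2 = 23.19216 − 3.36×(0.8643 + 10.054) = −13.493328.
Balance: K_1 + 14.83×ρ = K_2, so ρ = (K_2 − K_1)/14.83 = 43.1553/14.83 = 2.91 g/cm³.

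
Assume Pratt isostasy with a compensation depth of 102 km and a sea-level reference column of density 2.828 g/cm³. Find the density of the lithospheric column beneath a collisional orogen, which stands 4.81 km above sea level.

2.7 g/cm³

Pratt balance: ρ_ref D = ρ (D + h).
ρ = ρ_ref D/(D + h) = 2.828 × 102 km/(102 km + 4.81 km) = 2.7 g/cm³.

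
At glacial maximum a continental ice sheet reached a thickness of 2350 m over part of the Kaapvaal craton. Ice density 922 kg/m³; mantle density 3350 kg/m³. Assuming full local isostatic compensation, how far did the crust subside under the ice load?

647 m

Equating mass per unit area of the two columns: the ice load ρ_ice t is balanced by mantle displaced below, ρ_m s.
s = t ρ_ice / ρ_m = 2350 m × 922/3350 = 647 m.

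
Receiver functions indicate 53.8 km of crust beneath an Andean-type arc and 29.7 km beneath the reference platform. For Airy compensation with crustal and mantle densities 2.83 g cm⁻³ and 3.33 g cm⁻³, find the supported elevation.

3.62 km

Excess crust Δ = 53.8 km − 29.7 km = 24.1 km, split between elevation h and root r with h + r = Δ.
Airy balance ρ_c h = (ρ_m − ρ_c) r gives r = h ρ_c/(ρ_m − ρ_c), so h (1 + ρ_c/(ρ_m − ρ_c)) = Δ, i.e. h = Δ (ρ_m − ρ_c)/ρ_m.
h = 24.1 km × 0.5/3.33 = 3.62 km.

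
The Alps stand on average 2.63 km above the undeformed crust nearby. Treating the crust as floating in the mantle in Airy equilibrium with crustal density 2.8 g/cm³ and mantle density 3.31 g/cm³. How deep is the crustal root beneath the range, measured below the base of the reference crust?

Equating mass per unit area of the two columns: the weight of the topography is balanced by the buoyancy of the root, ρ_c h = (ρ_m − ρ_c) r.
r = h · ρ_c / (ρ_m − ρ_c) = 2.63 km × 2.8 / (3.31 − 2.8) = 14.4 km.

14.4 km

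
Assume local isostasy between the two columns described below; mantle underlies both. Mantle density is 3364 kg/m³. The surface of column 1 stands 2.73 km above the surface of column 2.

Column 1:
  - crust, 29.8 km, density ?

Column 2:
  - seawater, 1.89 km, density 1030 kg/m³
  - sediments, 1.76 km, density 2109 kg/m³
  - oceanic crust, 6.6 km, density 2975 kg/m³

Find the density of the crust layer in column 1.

Take the compensation level at the base of the deeper column (depth z_c below the surface of column 1) and equate Σ ρ_i t_i down to z_c; mantle fills any gap and the z_c terms cancel.
Column 1: 29.8×ρ + (z_c − 29.8)×3364
Column 2: 2.73×0 + 1.89×1030 + 1.76×2109 + 6.6×2975 + (z_c − 2.73 − 10.25)×3364
The z_c×3364 term appears on both sides and cancels. Collect the known terms of each column as K = Σ(ρt)_known − 3364 × (depth of known layers): K_1 = 0 − 3364×29.8 = −100247.2; K_2 = 25293.54 − 3364×(2.73 + 10.25) = −18371.18.
Balance: K_1 + 29.8×ρ = K_2, so ρ = (K_2 − K_1)/29.8 = 81876/29.8 = 2750 kg/m³.

2750 kg/m³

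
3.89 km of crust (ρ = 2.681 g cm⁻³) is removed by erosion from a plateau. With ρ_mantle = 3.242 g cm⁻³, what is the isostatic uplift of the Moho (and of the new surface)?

Unloading: uplift u = e ρ_c/ρ_m = 3.89 km × 2.681/3.242 = 3.22 km.

3.22 km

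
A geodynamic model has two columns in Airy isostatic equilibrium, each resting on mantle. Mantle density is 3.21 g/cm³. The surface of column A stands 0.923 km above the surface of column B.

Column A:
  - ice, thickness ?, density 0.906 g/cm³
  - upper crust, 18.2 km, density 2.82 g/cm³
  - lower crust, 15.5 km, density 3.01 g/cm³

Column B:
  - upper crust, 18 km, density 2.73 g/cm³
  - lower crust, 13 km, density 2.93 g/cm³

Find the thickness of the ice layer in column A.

2.19 km

Take the compensation level at the base of the deeper column (depth z_c below the surface of column A) and equate Σ ρ_i t_i down to z_c; mantle fills any gap and the z_c terms cancel.
Column A: x×0.906 + 18.2×2.82 + 15.5×3.01 + (z_c − 33.7 − x)×3.21
Column B: 0.923×0 + 18×2.73 + 13×2.93 + (z_c − 0.923 − 31)×3.21
The z_c×3.21 term appears on both sides and cancels. Collect the known terms of each column as K = Σ(ρt)_known − 3.21 × (depth of known layers): K_A = 97.979 − 3.21×33.7 = −10.198; K_B = 87.23 − 3.21×(0.923 + 31) = −15.24283.
Balance: K_A − x×(3.21 − 0.906) = K_B, so x = (K_A − K_B)/(3.21 − 0.906) = 5.04483/2.304 = 2.19 km.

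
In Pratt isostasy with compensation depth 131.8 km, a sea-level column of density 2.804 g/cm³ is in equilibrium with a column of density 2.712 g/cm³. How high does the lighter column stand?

4.47 km

ρ_ref D = ρ (D + h) → h = D (ρ_ref − ρ)/ρ.
h = 131.8 km × (2.804 − 2.712)/2.712 = 4.47 km.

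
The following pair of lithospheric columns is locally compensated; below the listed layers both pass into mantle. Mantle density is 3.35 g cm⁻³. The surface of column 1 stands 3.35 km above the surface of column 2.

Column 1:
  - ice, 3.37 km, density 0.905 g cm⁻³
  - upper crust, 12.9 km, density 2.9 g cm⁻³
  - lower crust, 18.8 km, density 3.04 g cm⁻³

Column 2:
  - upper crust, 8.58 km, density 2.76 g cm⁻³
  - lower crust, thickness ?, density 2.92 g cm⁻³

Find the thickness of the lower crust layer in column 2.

8.34 km

Take the compensation level at the base of the deeper column (depth z_c below the surface of column 1) and equate Σ ρ_i t_i down to z_c; mantle fills any gap and the z_c terms cancel.
Column 1: 3.37×0.905 + 12.9×2.9 + 18.8×3.04 + (z_c − 35.07)×3.35
Column 2: 3.35×0 + 8.58×2.76 + x×2.92 + (z_c − 3.35 − 8.58 − x)×3.35
The z_c×3.35 term appears on both sides and cancels. Collect the known terms of each column as K = Σ(ρt)_known − 3.35 × (depth of known layers): K_1 = 97.61185 − 3.35×35.07 = −19.87265; K_2 = 23.6808 − 3.35×(3.35 + 8.58) = −16.2847.
Balance: K_1 = K_2 − x×(3.35 − 2.92), so x = (K_2 − K_1)/(3.35 − 2.92) = 3.58795/0.43 = 8.34 km.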